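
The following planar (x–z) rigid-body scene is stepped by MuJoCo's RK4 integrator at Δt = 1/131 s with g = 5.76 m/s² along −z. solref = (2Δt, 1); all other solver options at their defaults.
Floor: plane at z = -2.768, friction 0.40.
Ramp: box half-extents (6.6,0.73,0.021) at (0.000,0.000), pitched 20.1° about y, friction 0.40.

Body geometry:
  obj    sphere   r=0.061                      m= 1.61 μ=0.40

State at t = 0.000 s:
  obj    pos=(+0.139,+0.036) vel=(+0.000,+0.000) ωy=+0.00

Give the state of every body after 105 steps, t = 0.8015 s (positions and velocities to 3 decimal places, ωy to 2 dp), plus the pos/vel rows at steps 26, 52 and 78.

State at t = 0.8015 s:
  obj    pos=(+0.566,-0.120) vel=(+1.064,-0.389) ωy=+18.57

Key-timestep trajectory:
   step    t(s)  obj.x    obj.z    obj.vx   obj.vz 
     26  0.1985   +0.165  +0.027  +0.264  -0.096
     52  0.3969   +0.244  -0.002  +0.527  -0.193
     78  0.5954   +0.375  -0.050  +0.791  -0.289


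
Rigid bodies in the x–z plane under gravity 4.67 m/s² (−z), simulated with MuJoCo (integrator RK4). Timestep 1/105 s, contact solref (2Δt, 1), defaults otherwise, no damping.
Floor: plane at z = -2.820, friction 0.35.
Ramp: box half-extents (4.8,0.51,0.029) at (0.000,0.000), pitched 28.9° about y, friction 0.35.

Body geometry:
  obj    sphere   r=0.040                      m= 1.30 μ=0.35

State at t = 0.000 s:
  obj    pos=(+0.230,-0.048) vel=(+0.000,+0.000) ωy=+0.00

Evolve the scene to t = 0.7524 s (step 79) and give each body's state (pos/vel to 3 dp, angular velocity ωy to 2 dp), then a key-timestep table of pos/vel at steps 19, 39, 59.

State at t = 0.7524 s:
  obj    pos=(+0.630,-0.269) vel=(+1.062,-0.586) ωy=+30.31

Key-timestep trajectory:
   step    t(s)  obj.x    obj.z    obj.vx   obj.vz 
     19  0.1810   +0.253  -0.061  +0.256  -0.141
     39  0.3714   +0.327  -0.102  +0.524  -0.289
     59  0.5619   +0.453  -0.171  +0.793  -0.438


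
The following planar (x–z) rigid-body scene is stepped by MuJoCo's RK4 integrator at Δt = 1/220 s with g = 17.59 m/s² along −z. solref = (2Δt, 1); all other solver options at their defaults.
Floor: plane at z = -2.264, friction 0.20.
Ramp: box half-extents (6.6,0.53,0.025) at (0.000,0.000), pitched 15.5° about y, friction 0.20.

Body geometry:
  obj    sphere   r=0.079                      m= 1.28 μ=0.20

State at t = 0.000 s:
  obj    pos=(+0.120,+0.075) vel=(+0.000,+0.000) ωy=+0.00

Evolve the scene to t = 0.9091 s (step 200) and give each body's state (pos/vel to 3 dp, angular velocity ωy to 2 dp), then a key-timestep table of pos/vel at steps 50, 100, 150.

State at t = 0.9091 s:
  obj    pos=(+1.457,-0.296) vel=(+2.942,-0.816) ωy=+38.63

Key-timestep trajectory:
   step    t(s)  obj.x    obj.z    obj.vx   obj.vz 
     50  0.2273   +0.204  +0.051  +0.735  -0.204
    100  0.4545   +0.454  -0.018  +1.471  -0.408
    150  0.6818   +0.872  -0.134  +2.206  -0.612


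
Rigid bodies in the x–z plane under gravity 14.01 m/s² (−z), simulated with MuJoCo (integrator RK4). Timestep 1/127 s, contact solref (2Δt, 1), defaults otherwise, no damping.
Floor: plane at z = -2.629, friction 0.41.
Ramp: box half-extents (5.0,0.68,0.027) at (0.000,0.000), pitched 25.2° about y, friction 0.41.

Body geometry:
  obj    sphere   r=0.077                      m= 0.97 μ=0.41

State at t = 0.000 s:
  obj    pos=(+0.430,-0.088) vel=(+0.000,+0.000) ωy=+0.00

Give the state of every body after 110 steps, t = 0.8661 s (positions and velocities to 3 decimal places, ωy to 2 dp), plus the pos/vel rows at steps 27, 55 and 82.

State at t = 0.8661 s:
  obj    pos=(+1.876,-0.768) vel=(+3.339,-1.571) ωy=+47.92

Key-timestep trajectory:
   step    t(s)  obj.x    obj.z    obj.vx   obj.vz 
     27  0.2126   +0.517  -0.129  +0.820  -0.386
     55  0.4331   +0.792  -0.258  +1.670  -0.786
     82  0.6457   +1.234  -0.466  +2.489  -1.171


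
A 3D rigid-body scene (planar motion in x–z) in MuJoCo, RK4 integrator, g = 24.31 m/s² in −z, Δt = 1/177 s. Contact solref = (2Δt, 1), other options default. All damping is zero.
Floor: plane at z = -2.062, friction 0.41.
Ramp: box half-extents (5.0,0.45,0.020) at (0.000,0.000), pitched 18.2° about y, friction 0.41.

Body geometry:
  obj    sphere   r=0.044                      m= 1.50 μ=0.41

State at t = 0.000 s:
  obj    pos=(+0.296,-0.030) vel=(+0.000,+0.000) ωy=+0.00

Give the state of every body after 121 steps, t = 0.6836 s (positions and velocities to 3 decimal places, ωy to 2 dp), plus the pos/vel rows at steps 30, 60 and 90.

State at t = 0.6836 s:
  obj    pos=(+1.500,-0.426) vel=(+3.522,-1.158) ωy=+84.25

Key-timestep trajectory:
   step    t(s)  obj.x    obj.z    obj.vx   obj.vz 
     30  0.1695   +0.370  -0.054  +0.873  -0.287
     60  0.3390   +0.592  -0.127  +1.747  -0.574
     90  0.5085   +0.962  -0.249  +2.620  -0.861


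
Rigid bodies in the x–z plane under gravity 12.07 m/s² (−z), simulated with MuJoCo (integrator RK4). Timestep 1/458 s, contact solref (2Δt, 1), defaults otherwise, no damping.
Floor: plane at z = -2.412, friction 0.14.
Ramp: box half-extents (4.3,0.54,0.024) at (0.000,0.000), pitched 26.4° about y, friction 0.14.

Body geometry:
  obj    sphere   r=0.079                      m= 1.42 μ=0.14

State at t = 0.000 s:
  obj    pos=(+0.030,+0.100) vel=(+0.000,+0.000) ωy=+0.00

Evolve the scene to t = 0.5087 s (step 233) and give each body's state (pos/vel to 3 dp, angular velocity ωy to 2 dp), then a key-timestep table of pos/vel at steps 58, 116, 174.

State at t = 0.5087 s:
  obj    pos=(+0.477,-0.122) vel=(+1.755,-0.879) ωy=+24.30

Key-timestep trajectory:
   step    t(s)  obj.x    obj.z    obj.vx   obj.vz 
     58  0.1266   +0.058  +0.086  +0.439  -0.215
    116  0.2533   +0.141  +0.045  +0.873  -0.442
    174  0.3799   +0.279  -0.024  +1.310  -0.658


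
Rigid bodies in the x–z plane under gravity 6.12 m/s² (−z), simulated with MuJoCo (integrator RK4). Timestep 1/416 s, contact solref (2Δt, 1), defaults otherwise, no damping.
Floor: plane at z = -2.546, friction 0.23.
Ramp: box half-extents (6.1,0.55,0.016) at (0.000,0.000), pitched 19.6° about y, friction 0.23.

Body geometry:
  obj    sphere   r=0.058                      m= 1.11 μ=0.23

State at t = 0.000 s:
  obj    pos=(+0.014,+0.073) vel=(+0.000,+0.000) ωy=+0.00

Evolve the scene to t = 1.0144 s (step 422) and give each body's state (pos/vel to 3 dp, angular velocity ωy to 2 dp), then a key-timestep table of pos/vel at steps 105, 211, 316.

State at t = 1.0144 s:
  obj    pos=(+0.725,-0.180) vel=(+1.401,-0.499) ωy=+25.65

Key-timestep trajectory:
   step    t(s)  obj.x    obj.z    obj.vx   obj.vz 
    105  0.2524   +0.058  +0.058  +0.349  -0.124
    211  0.5072   +0.192  +0.010  +0.701  -0.250
    316  0.7596   +0.413  -0.068  +1.049  -0.374


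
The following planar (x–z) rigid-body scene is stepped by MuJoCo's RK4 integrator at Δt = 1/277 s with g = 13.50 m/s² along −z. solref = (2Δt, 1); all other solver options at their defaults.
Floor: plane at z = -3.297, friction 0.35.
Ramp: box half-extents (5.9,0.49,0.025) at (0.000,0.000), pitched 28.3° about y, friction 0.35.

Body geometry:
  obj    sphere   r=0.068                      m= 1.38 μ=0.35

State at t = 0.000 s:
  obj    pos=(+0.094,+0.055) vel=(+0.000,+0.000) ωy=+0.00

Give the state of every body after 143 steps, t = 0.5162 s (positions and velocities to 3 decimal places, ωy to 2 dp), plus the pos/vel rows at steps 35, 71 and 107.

State at t = 0.5162 s:
  obj    pos=(+0.630,-0.234) vel=(+2.078,-1.119) ωy=+34.70

Key-timestep trajectory:
   step    t(s)  obj.x    obj.z    obj.vx   obj.vz 
     35  0.1264   +0.126  +0.038  +0.509  -0.274
     71  0.2563   +0.226  -0.016  +1.032  -0.556
    107  0.3863   +0.394  -0.107  +1.555  -0.837


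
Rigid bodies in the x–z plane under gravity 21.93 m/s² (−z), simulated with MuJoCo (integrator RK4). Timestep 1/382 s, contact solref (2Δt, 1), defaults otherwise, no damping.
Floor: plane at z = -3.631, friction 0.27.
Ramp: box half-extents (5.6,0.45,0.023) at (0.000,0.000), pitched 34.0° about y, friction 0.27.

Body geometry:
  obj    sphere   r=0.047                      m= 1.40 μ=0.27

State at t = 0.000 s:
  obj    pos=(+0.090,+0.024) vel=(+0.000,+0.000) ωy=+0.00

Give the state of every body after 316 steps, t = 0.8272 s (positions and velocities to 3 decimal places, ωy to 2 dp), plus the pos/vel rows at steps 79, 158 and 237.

State at t = 0.8272 s:
  obj    pos=(+2.575,-1.652) vel=(+6.007,-4.052) ωy=+154.14

Key-timestep trajectory:
   step    t(s)  obj.x    obj.z    obj.vx   obj.vz 
     79  0.2068   +0.245  -0.081  +1.502  -1.013
    158  0.4136   +0.711  -0.395  +3.004  -2.026
    237  0.6204   +1.488  -0.919  +4.506  -3.039


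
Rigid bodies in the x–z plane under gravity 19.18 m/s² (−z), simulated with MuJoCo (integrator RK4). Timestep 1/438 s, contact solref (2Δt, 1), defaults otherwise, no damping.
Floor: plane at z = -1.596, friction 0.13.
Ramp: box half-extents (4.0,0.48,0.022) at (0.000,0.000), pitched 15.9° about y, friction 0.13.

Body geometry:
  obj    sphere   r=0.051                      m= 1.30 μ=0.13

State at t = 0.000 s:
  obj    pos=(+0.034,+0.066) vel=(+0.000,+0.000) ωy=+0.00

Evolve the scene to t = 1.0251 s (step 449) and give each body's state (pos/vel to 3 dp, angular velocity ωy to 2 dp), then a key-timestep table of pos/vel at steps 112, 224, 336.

State at t = 1.0251 s:
  obj    pos=(+1.931,-0.474) vel=(+3.700,-1.054) ωy=+75.43

Key-timestep trajectory:
   step    t(s)  obj.x    obj.z    obj.vx   obj.vz 
    112  0.2557   +0.152  +0.033  +0.923  -0.263
    224  0.5114   +0.506  -0.068  +1.846  -0.526
    336  0.7671   +1.096  -0.236  +2.769  -0.789


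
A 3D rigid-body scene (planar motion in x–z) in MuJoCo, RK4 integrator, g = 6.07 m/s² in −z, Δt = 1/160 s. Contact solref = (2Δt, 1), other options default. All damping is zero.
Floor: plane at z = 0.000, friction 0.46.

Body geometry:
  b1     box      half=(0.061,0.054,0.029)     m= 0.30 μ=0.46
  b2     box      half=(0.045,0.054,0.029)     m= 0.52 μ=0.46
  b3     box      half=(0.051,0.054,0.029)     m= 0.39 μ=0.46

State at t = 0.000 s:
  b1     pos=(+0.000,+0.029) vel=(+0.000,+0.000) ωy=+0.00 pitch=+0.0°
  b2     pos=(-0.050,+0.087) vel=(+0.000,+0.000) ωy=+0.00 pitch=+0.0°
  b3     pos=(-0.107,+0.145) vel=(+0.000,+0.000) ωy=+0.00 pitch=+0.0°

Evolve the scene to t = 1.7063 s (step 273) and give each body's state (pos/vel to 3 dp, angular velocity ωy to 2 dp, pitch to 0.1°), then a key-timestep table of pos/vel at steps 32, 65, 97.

State at t = 1.7063 s:
  b1     pos=(+0.000,+0.029) vel=(+0.000,+0.000) ωy=+0.00 pitch=+0.0°
  b2     pos=(-0.106,+0.045) vel=(+0.000,+0.000) ωy=+0.00 pitch=-90.0°
  b3     pos=(-0.165,+0.051) vel=(+0.000,+0.000) ωy=+0.00 pitch=-90.0°

Key-timestep trajectory:
   step    t(s)  b1.x    b1.z    b1.vx   b1.vz   b2.x    b2.z    b2.vx   b2.vz   b3.x    b3.z    b3.vx   b3.vz 
     32  0.2000   +0.000  +0.029  +0.000  +0.000   -0.056  +0.089  -0.065  +0.012   -0.133  +0.124  -0.241  -0.300
     65  0.4062   +0.000  +0.029  +0.000  +0.000   -0.071  +0.087  -0.121  -0.061   -0.160  +0.051  -0.021  -0.009
     97  0.6063   +0.000  +0.029  +0.000  +0.000   -0.104  +0.046  -0.105  +0.104   -0.163  +0.051  -0.069  +0.020


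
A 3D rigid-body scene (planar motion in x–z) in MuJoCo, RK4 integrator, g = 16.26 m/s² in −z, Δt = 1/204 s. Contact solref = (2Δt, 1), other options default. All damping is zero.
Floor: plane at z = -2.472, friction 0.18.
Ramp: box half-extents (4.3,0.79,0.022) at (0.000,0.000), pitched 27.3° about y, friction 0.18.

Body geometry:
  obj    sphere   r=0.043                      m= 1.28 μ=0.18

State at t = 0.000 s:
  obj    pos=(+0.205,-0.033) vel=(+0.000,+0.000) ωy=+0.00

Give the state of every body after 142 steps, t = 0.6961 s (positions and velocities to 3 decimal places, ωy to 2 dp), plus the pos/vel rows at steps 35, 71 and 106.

State at t = 0.6961 s:
  obj    pos=(+1.352,-0.625) vel=(+3.295,-1.701) ωy=+86.20

Key-timestep trajectory:
   step    t(s)  obj.x    obj.z    obj.vx   obj.vz 
     35  0.1716   +0.275  -0.069  +0.813  -0.419
     71  0.3480   +0.492  -0.181  +1.648  -0.851
    106  0.5196   +0.844  -0.363  +2.460  -1.270


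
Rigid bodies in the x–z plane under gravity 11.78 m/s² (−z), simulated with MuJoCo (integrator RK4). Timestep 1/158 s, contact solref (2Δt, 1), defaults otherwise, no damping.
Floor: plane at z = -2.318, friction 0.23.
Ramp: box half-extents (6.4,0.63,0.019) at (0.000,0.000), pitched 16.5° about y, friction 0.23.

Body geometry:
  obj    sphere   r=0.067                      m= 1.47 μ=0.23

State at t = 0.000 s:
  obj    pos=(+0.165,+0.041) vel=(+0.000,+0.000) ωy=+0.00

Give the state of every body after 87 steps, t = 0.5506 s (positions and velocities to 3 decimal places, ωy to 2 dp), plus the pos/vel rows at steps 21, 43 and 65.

State at t = 0.5506 s:
  obj    pos=(+0.512,-0.062) vel=(+1.262,-0.374) ωy=+19.63

Key-timestep trajectory:
   step    t(s)  obj.x    obj.z    obj.vx   obj.vz 
     21  0.1329   +0.185  +0.035  +0.305  -0.090
     43  0.2722   +0.250  +0.016  +0.624  -0.185
     65  0.4114   +0.359  -0.017  +0.943  -0.279


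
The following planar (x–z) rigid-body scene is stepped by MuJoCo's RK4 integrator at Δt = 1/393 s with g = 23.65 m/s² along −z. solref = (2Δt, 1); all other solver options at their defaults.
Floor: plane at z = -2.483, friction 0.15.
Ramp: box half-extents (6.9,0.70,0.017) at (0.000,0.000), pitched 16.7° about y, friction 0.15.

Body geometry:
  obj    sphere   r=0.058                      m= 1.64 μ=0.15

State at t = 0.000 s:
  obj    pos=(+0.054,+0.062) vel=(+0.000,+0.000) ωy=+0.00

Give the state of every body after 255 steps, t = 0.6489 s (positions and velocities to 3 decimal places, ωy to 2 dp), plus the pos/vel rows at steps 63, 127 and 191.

State at t = 0.6489 s:
  obj    pos=(+1.033,-0.232) vel=(+3.017,-0.905) ωy=+54.30

Key-timestep trajectory:
   step    t(s)  obj.x    obj.z    obj.vx   obj.vz 
     63  0.1603   +0.114  +0.044  +0.746  -0.224
    127  0.3232   +0.297  -0.011  +1.503  -0.451
    191  0.4860   +0.603  -0.103  +2.260  -0.678


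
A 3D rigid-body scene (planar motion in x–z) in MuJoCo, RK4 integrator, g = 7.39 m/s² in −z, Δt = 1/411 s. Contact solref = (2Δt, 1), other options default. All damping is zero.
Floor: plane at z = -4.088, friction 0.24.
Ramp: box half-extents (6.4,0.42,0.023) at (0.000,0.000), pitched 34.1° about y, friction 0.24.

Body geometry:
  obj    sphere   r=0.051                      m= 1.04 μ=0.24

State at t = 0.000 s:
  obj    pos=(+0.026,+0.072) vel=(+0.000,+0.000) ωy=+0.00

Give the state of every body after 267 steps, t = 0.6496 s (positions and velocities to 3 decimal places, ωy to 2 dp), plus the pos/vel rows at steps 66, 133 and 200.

State at t = 0.6496 s:
  obj    pos=(+0.543,-0.278) vel=(+1.592,-1.078) ωy=+37.69

Key-timestep trajectory:
   step    t(s)  obj.x    obj.z    obj.vx   obj.vz 
     66  0.1606   +0.058  +0.050  +0.394  -0.267
    133  0.3236   +0.154  -0.015  +0.793  -0.537
    200  0.4866   +0.316  -0.125  +1.193  -0.807


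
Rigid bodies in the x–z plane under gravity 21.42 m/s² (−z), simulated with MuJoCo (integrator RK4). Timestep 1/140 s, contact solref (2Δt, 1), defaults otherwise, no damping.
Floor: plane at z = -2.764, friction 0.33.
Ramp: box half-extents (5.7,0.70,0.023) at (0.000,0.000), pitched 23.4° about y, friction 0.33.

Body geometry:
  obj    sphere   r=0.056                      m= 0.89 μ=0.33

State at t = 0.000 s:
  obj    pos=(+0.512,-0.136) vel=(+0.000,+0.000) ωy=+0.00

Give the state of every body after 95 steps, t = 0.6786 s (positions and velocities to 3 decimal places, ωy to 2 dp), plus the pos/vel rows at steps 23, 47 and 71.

State at t = 0.6786 s:
  obj    pos=(+1.796,-0.691) vel=(+3.784,-1.637) ωy=+73.61

Key-timestep trajectory:
   step    t(s)  obj.x    obj.z    obj.vx   obj.vz 
     23  0.1643   +0.587  -0.168  +0.916  -0.397
     47  0.3357   +0.826  -0.272  +1.872  -0.810
     71  0.5071   +1.229  -0.446  +2.828  -1.224


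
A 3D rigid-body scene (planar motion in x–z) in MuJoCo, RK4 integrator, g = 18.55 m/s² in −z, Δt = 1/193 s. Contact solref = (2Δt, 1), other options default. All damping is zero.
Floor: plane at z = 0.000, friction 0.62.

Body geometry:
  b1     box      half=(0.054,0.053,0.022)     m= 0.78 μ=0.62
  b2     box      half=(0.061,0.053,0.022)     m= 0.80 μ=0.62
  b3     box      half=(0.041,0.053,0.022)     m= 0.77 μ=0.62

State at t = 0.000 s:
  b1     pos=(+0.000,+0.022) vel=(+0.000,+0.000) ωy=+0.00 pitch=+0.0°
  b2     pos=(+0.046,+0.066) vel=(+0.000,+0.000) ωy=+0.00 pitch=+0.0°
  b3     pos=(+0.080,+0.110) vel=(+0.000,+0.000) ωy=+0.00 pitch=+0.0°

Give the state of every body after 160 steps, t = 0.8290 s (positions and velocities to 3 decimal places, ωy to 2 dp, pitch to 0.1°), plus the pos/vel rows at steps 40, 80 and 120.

State at t = 0.8290 s:
  b1     pos=(+0.000,+0.022) vel=(+0.000,+0.000) ωy=+0.00 pitch=+0.0°
  b2     pos=(+0.162,+0.056) vel=(-0.001,-0.001) ωy=+0.02 pitch=+140.5°
  b3     pos=(+0.223,+0.022) vel=(+0.001,+0.000) ωy=+0.00 pitch=+180.0°

Key-timestep trajectory:
   step    t(s)  b1.x    b1.z    b1.vx   b1.vz   b2.x    b2.z    b2.vx   b2.vz   b3.x    b3.z    b3.vx   b3.vz 
     40  0.2073   +0.000  +0.022  +0.000  +0.000   +0.083  +0.065  +0.417  +0.037   +0.149  +0.043  +0.649  -0.101
     80  0.4145   +0.000  +0.022  +0.000  +0.000   +0.164  +0.054  +0.145  +0.044   +0.223  +0.022  +0.009  +0.041
    120  0.6218   +0.000  +0.022  +0.000  +0.000   +0.162  +0.056  -0.001  -0.001   +0.223  +0.022  +0.001  +0.000


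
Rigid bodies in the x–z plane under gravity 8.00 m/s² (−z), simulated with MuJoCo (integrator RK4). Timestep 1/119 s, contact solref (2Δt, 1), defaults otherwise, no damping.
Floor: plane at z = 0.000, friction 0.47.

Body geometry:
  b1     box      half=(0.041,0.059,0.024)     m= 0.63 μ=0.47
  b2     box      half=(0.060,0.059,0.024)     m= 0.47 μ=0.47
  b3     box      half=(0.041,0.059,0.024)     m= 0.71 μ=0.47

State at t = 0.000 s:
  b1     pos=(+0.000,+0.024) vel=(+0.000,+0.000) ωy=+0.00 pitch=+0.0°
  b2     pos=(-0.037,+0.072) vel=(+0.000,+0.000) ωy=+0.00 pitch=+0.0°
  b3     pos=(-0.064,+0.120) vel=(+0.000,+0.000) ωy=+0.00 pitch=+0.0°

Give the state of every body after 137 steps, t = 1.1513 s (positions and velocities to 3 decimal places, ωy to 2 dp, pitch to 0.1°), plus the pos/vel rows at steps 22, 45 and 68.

State at t = 1.1513 s:
  b1     pos=(+0.000,+0.024) vel=(+0.000,+0.000) ωy=+0.00 pitch=+0.0°
  b2     pos=(-0.151,+0.056) vel=(+0.000,+0.000) ωy=-0.01 pitch=-142.5°
  b3     pos=(-0.221,+0.024) vel=(+0.000,+0.000) ωy=+0.00 pitch=+180.0°

Key-timestep trajectory:
   step    t(s)  b1.x    b1.z    b1.vx   b1.vz   b2.x    b2.z    b2.vx   b2.vz   b3.x    b3.z    b3.vx   b3.vz 
     22  0.1849   +0.000  +0.024  +0.001  +0.000   -0.048  +0.071  -0.145  -0.035   -0.094  +0.102  -0.346  -0.305
     45  0.3782   +0.000  +0.024  +0.000  +0.000   -0.097  +0.059  -0.286  +0.060   -0.168  +0.047  -0.291  +0.060
     68  0.5714   +0.000  +0.024  +0.000  +0.000   -0.143  +0.059  -0.308  -0.132   -0.220  +0.022  +0.024  +0.069


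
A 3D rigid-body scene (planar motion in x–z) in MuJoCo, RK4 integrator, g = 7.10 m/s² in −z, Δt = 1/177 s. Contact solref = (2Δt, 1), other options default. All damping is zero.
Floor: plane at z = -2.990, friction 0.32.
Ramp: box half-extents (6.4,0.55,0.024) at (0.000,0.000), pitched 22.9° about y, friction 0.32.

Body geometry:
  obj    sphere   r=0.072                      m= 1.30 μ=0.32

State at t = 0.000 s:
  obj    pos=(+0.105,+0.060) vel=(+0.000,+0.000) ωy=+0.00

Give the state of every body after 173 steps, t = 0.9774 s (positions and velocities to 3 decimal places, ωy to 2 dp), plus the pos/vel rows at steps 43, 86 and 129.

State at t = 0.9774 s:
  obj    pos=(+0.973,-0.307) vel=(+1.777,-0.751) ωy=+26.78

Key-timestep trajectory:
   step    t(s)  obj.x    obj.z    obj.vx   obj.vz 
     43  0.2429   +0.159  +0.037  +0.442  -0.187
     86  0.4859   +0.320  -0.031  +0.883  -0.373
    129  0.7288   +0.588  -0.144  +1.325  -0.560


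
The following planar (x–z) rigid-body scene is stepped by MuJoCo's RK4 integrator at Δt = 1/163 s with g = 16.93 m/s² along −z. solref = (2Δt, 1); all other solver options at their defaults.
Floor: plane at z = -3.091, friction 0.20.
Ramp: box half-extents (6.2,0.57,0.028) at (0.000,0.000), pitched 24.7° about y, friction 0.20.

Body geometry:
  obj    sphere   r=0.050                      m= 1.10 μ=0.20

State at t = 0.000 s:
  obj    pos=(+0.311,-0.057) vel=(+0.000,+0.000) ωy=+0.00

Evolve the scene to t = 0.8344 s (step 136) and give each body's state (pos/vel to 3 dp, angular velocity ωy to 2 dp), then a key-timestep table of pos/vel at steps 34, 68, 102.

State at t = 0.8344 s:
  obj    pos=(+1.909,-0.792) vel=(+3.831,-1.762) ωy=+84.29

Key-timestep trajectory:
   step    t(s)  obj.x    obj.z    obj.vx   obj.vz 
     34  0.2086   +0.411  -0.103  +0.958  -0.441
     68  0.4172   +0.711  -0.241  +1.916  -0.881
    102  0.6258   +1.210  -0.471  +2.873  -1.321


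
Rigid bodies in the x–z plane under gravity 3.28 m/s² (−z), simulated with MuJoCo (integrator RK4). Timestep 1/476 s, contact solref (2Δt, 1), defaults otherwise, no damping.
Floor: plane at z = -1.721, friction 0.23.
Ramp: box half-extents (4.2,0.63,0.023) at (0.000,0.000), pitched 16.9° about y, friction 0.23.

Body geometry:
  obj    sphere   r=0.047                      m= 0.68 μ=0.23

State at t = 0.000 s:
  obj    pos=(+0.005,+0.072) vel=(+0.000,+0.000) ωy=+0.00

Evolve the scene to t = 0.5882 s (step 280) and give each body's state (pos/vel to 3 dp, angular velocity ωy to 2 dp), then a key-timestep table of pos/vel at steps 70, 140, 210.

State at t = 0.5882 s:
  obj    pos=(+0.118,+0.037) vel=(+0.383,-0.116) ωy=+8.52

Key-timestep trajectory:
   step    t(s)  obj.x    obj.z    obj.vx   obj.vz 
     70  0.1471   +0.012  +0.070  +0.096  -0.029
    140  0.2941   +0.033  +0.063  +0.192  -0.058
    210  0.4412   +0.068  +0.052  +0.288  -0.087


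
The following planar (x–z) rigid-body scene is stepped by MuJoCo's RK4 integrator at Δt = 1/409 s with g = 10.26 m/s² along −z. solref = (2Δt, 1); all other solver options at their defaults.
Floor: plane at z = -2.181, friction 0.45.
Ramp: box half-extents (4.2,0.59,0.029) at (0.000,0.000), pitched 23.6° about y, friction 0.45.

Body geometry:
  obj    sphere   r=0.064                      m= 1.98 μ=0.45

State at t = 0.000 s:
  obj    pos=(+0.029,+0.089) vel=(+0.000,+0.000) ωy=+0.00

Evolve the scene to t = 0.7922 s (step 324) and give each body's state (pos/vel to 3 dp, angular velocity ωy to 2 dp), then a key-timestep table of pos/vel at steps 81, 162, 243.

State at t = 0.7922 s:
  obj    pos=(+0.873,-0.280) vel=(+2.130,-0.931) ωy=+36.31

Key-timestep trajectory:
   step    t(s)  obj.x    obj.z    obj.vx   obj.vz 
     81  0.1980   +0.082  +0.066  +0.533  -0.233
    162  0.3961   +0.240  -0.003  +1.065  -0.465
    243  0.5941   +0.504  -0.119  +1.597  -0.698


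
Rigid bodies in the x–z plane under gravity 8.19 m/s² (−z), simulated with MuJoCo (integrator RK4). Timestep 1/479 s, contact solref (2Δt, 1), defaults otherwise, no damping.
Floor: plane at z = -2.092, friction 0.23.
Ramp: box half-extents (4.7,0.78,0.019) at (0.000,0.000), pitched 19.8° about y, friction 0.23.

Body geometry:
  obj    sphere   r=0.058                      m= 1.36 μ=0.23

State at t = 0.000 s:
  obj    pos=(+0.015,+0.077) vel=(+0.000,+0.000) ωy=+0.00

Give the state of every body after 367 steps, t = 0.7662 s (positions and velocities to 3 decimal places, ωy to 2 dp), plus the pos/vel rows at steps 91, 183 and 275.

State at t = 0.7662 s:
  obj    pos=(+0.562,-0.121) vel=(+1.429,-0.514) ωy=+26.17

Key-timestep trajectory:
   step    t(s)  obj.x    obj.z    obj.vx   obj.vz 
     91  0.1900   +0.049  +0.064  +0.354  -0.128
    183  0.3820   +0.151  +0.027  +0.712  -0.256
    275  0.5741   +0.322  -0.034  +1.070  -0.385


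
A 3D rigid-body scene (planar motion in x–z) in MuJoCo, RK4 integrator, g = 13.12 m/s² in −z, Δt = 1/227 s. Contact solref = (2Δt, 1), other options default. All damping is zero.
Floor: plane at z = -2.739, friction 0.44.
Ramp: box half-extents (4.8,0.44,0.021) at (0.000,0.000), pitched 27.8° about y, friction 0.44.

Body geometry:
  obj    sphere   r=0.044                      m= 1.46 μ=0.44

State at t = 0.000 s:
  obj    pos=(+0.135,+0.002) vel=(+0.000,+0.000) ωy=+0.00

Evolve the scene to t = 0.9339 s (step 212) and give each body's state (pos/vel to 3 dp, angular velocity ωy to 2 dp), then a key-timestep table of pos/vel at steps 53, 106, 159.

State at t = 0.9339 s:
  obj    pos=(+1.821,-0.887) vel=(+3.611,-1.904) ωy=+92.76

Key-timestep trajectory:
   step    t(s)  obj.x    obj.z    obj.vx   obj.vz 
     53  0.2335   +0.241  -0.053  +0.903  -0.476
    106  0.4670   +0.557  -0.220  +1.805  -0.952
    159  0.7004   +1.084  -0.498  +2.708  -1.428


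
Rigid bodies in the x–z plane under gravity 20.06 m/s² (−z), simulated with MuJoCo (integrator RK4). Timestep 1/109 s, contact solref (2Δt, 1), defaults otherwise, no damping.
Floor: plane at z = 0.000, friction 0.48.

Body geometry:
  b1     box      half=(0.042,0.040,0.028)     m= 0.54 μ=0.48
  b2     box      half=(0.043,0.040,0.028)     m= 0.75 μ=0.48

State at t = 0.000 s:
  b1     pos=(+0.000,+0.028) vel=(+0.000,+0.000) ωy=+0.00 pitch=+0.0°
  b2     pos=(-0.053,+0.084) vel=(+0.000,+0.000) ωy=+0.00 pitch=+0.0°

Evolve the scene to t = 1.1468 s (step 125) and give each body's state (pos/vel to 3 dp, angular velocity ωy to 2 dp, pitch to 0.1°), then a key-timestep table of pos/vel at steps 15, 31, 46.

State at t = 1.1468 s:
  b1     pos=(+0.000,+0.028) vel=(+0.000,+0.000) ωy=+0.00 pitch=+0.0°
  b2     pos=(-0.095,+0.043) vel=(+0.000,+0.000) ωy=+0.00 pitch=-90.0°

Key-timestep trajectory:
   step    t(s)  b1.x    b1.z    b1.vx   b1.vz   b2.x    b2.z    b2.vx   b2.vz 
     15  0.1376   +0.000  +0.028  +0.000  +0.001   -0.085  +0.045  -0.591  -0.226
     31  0.2844   +0.000  +0.028  +0.000  +0.000   -0.109  +0.049  +0.128  -0.033
     46  0.4220   +0.000  +0.028  +0.000  +0.000   -0.095  +0.042  -0.219  -0.099


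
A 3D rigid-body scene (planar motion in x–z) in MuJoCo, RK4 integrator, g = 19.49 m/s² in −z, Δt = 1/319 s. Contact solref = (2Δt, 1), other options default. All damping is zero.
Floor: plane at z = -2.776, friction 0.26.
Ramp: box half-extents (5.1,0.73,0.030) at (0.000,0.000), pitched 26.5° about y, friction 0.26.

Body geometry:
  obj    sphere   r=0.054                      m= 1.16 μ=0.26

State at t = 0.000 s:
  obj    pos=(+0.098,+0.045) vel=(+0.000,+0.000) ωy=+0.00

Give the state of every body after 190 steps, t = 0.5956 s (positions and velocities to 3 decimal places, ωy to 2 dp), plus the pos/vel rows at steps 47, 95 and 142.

State at t = 0.5956 s:
  obj    pos=(+1.084,-0.447) vel=(+3.311,-1.651) ωy=+68.50

Key-timestep trajectory:
   step    t(s)  obj.x    obj.z    obj.vx   obj.vz 
     47  0.1473   +0.158  +0.015  +0.819  -0.408
     95  0.2978   +0.345  -0.078  +1.656  -0.826
    142  0.4451   +0.649  -0.230  +2.475  -1.234


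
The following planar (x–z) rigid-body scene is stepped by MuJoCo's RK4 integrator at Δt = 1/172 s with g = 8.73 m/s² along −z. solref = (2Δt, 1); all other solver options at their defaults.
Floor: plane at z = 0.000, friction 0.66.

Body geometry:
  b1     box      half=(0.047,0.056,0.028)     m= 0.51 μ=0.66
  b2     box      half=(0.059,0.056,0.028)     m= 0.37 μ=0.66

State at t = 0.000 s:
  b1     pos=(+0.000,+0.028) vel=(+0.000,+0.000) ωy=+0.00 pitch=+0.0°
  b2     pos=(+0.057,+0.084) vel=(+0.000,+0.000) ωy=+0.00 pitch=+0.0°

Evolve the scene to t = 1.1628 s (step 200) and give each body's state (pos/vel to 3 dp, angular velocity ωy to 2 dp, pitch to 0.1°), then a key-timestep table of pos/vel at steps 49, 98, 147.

State at t = 1.1628 s:
  b1     pos=(+0.000,+0.028) vel=(+0.000,+0.000) ωy=+0.00 pitch=+0.0°
  b2     pos=(+0.116,+0.059) vel=(+0.000,+0.000) ωy=+0.00 pitch=+90.0°

Key-timestep trajectory:
   step    t(s)  b1.x    b1.z    b1.vx   b1.vz   b2.x    b2.z    b2.vx   b2.vz 
     49  0.2849   +0.000  +0.028  +0.000  +0.000   +0.096  +0.065  +0.221  -0.023
     98  0.5698   +0.000  +0.028  +0.000  +0.000   +0.130  +0.064  -0.077  -0.018
    147  0.8547   +0.000  +0.028  +0.000  +0.000   +0.119  +0.060  +0.037  +0.028


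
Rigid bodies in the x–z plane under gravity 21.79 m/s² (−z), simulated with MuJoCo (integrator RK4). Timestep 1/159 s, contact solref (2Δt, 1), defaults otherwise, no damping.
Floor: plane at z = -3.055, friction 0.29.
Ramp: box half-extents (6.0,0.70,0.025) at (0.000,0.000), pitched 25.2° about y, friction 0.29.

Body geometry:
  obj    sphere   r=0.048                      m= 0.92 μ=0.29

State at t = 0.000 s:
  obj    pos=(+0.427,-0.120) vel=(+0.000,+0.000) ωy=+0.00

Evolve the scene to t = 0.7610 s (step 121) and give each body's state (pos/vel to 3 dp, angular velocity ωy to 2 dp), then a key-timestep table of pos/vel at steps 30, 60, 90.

State at t = 0.7610 s:
  obj    pos=(+2.163,-0.937) vel=(+4.563,-2.147) ωy=+105.04

Key-timestep trajectory:
   step    t(s)  obj.x    obj.z    obj.vx   obj.vz 
     30  0.1887   +0.534  -0.171  +1.131  -0.532
     60  0.3774   +0.854  -0.321  +2.263  -1.065
     90  0.5660   +1.388  -0.572  +3.394  -1.597


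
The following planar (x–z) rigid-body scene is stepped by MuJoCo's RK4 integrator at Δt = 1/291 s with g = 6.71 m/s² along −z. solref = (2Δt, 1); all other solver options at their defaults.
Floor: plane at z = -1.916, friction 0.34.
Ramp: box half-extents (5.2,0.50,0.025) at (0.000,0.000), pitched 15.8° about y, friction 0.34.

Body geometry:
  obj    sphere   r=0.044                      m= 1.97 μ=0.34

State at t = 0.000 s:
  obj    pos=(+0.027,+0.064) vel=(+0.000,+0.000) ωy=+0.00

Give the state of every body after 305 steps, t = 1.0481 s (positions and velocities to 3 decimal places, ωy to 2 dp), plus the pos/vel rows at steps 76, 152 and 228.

State at t = 1.0481 s:
  obj    pos=(+0.717,-0.131) vel=(+1.316,-0.372) ωy=+31.08

Key-timestep trajectory:
   step    t(s)  obj.x    obj.z    obj.vx   obj.vz 
     76  0.2612   +0.070  +0.052  +0.328  -0.093
    152  0.5223   +0.198  +0.016  +0.656  -0.186
    228  0.7835   +0.412  -0.045  +0.984  -0.278


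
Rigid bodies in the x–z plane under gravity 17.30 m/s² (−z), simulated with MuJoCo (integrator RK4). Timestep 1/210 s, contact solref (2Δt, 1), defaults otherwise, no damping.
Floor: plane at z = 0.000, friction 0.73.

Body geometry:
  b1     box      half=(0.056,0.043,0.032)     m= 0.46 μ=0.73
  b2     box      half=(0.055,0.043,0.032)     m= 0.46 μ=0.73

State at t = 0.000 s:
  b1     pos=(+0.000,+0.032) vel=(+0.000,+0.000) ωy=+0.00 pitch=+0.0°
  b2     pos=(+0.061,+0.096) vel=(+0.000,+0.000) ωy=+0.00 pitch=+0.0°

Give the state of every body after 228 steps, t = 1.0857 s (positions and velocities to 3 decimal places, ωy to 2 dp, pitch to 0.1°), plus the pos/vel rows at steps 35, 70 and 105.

State at t = 1.0857 s:
  b1     pos=(+0.000,+0.032) vel=(+0.000,+0.000) ωy=+0.00 pitch=+0.0°
  b2     pos=(+0.200,+0.032) vel=(+0.000,+0.000) ωy=+0.00 pitch=+180.0°

Key-timestep trajectory:
   step    t(s)  b1.x    b1.z    b1.vx   b1.vz   b2.x    b2.z    b2.vx   b2.vz 
     35  0.1667   +0.000  +0.032  +0.000  +0.000   +0.083  +0.082  +0.287  -0.400
     70  0.3333   +0.000  +0.032  +0.000  +0.000   +0.137  +0.063  +0.135  +0.014
    105  0.5000   +0.000  +0.032  +0.000  +0.000   +0.162  +0.061  +0.282  -0.109


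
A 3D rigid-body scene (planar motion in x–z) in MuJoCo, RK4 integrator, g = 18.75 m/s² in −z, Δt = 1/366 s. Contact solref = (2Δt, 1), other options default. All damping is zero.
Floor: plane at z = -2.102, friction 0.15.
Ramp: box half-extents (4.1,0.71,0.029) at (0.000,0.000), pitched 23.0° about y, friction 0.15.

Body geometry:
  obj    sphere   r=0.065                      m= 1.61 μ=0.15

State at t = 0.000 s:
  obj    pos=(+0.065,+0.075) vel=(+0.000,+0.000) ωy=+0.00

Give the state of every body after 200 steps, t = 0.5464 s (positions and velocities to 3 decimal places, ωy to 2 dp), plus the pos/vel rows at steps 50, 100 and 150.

State at t = 0.5464 s:
  obj    pos=(+0.784,-0.231) vel=(+2.632,-1.117) ωy=+43.98

Key-timestep trajectory:
   step    t(s)  obj.x    obj.z    obj.vx   obj.vz 
     50  0.1366   +0.110  +0.055  +0.658  -0.279
    100  0.2732   +0.245  -0.002  +1.316  -0.559
    150  0.4098   +0.470  -0.097  +1.974  -0.838


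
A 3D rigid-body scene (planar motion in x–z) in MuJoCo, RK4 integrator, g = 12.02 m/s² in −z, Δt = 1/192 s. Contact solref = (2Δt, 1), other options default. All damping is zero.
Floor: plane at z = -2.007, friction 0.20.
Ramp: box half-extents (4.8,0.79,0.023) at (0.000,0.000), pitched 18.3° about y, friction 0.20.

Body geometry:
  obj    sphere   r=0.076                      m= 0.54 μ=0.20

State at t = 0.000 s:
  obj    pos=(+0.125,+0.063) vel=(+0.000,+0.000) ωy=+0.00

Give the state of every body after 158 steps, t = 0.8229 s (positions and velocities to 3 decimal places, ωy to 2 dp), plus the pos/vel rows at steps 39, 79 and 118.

State at t = 0.8229 s:
  obj    pos=(+0.992,-0.224) vel=(+2.106,-0.697) ωy=+29.18

Key-timestep trajectory:
   step    t(s)  obj.x    obj.z    obj.vx   obj.vz 
     39  0.2031   +0.178  +0.045  +0.520  -0.172
     79  0.4115   +0.342  -0.009  +1.053  -0.348
    118  0.6146   +0.608  -0.097  +1.573  -0.520


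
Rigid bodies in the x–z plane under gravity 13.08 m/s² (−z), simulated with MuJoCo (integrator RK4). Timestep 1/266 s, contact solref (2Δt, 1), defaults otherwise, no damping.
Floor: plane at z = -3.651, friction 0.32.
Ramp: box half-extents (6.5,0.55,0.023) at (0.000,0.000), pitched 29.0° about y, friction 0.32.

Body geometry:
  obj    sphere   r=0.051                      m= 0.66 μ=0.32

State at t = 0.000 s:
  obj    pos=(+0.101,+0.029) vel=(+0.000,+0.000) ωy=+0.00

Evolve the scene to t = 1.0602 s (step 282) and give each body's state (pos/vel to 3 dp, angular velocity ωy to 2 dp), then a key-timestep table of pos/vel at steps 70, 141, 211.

State at t = 1.0602 s:
  obj    pos=(+2.327,-1.205) vel=(+4.200,-2.328) ωy=+94.14

Key-timestep trajectory:
   step    t(s)  obj.x    obj.z    obj.vx   obj.vz 
     70  0.2632   +0.238  -0.047  +1.043  -0.578
    141  0.5301   +0.658  -0.280  +2.100  -1.164
    211  0.7932   +1.347  -0.662  +3.143  -1.742


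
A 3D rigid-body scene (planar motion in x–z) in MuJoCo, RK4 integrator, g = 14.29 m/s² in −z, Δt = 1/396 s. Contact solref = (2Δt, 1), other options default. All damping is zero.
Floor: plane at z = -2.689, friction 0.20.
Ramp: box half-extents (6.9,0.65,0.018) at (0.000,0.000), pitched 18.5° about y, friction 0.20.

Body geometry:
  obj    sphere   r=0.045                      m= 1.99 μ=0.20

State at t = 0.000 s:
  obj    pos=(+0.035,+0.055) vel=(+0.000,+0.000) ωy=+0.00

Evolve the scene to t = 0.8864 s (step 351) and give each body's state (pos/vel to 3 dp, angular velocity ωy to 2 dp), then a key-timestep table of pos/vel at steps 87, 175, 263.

State at t = 0.8864 s:
  obj    pos=(+1.242,-0.349) vel=(+2.722,-0.911) ωy=+63.79

Key-timestep trajectory:
   step    t(s)  obj.x    obj.z    obj.vx   obj.vz 
     87  0.2197   +0.109  +0.030  +0.675  -0.226
    175  0.4419   +0.335  -0.046  +1.357  -0.454
    263  0.6641   +0.712  -0.172  +2.040  -0.683


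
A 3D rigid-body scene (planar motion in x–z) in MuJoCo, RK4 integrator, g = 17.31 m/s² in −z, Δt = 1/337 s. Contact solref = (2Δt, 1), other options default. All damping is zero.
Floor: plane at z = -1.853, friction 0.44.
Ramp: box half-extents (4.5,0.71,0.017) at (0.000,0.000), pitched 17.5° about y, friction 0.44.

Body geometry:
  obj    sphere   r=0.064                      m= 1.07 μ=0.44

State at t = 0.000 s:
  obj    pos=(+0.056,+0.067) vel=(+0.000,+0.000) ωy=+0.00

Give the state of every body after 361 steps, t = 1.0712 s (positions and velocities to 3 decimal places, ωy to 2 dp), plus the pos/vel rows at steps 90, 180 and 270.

State at t = 1.0712 s:
  obj    pos=(+2.091,-0.574) vel=(+3.798,-1.198) ωy=+62.23

Key-timestep trajectory:
   step    t(s)  obj.x    obj.z    obj.vx   obj.vz 
     90  0.2671   +0.183  +0.027  +0.947  -0.299
    180  0.5341   +0.562  -0.092  +1.894  -0.597
    270  0.8012   +1.194  -0.292  +2.841  -0.896


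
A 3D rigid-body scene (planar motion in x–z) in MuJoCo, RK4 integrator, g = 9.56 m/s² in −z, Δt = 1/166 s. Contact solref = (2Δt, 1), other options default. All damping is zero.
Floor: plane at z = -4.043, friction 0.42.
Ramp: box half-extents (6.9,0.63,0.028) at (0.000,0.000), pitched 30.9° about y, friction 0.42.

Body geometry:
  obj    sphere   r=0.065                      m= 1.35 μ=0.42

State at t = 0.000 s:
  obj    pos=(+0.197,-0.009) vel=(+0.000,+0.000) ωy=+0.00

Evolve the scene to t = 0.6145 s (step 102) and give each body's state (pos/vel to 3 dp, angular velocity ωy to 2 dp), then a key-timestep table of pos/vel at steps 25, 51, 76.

State at t = 0.6145 s:
  obj    pos=(+0.765,-0.349) vel=(+1.849,-1.107) ωy=+33.14

Key-timestep trajectory:
   step    t(s)  obj.x    obj.z    obj.vx   obj.vz 
     25  0.1506   +0.231  -0.030  +0.453  -0.271
     51  0.3072   +0.339  -0.094  +0.925  -0.553
     76  0.4578   +0.512  -0.198  +1.378  -0.825


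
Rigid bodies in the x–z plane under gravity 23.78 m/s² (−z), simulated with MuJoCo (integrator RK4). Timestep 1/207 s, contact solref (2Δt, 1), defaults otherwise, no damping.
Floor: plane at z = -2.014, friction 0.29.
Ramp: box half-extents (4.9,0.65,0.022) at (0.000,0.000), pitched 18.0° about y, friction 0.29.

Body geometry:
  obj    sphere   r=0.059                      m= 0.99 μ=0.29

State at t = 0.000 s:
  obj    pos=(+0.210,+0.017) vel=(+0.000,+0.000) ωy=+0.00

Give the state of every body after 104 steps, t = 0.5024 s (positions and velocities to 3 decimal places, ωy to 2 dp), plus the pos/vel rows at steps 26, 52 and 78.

State at t = 0.5024 s:
  obj    pos=(+0.840,-0.188) vel=(+2.508,-0.815) ωy=+44.68

Key-timestep trajectory:
   step    t(s)  obj.x    obj.z    obj.vx   obj.vz 
     26  0.1256   +0.249  +0.004  +0.627  -0.204
     52  0.2512   +0.368  -0.034  +1.254  -0.408
     78  0.3768   +0.564  -0.098  +1.881  -0.611


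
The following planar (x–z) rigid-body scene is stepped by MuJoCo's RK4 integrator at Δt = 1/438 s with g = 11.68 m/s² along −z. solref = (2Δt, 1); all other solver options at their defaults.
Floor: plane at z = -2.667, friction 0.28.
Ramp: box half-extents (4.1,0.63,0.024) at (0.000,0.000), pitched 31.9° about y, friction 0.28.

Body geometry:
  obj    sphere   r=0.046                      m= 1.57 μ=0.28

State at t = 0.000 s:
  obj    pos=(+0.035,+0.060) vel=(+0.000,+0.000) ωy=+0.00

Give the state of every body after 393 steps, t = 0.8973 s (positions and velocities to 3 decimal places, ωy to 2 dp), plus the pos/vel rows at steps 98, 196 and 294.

State at t = 0.8973 s:
  obj    pos=(+1.542,-0.877) vel=(+3.358,-2.090) ωy=+85.98

Key-timestep trajectory:
   step    t(s)  obj.x    obj.z    obj.vx   obj.vz 
     98  0.2237   +0.129  +0.002  +0.838  -0.521
    196  0.4475   +0.410  -0.173  +1.675  -1.043
    294  0.6712   +0.879  -0.464  +2.512  -1.564


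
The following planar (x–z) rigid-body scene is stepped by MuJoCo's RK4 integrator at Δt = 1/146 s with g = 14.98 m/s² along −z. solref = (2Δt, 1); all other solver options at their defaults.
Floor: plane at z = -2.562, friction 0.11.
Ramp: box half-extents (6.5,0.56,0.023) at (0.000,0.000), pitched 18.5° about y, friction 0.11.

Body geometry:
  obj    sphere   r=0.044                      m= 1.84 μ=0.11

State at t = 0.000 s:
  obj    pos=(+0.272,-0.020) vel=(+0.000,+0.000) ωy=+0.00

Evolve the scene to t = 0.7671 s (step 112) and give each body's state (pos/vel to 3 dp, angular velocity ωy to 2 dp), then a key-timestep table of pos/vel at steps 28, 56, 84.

State at t = 0.7671 s:
  obj    pos=(+1.220,-0.337) vel=(+2.470,-0.826) ωy=+59.16

Key-timestep trajectory:
   step    t(s)  obj.x    obj.z    obj.vx   obj.vz 
     28  0.1918   +0.331  -0.040  +0.618  -0.207
     56  0.3836   +0.509  -0.100  +1.235  -0.413
     84  0.5753   +0.805  -0.199  +1.853  -0.620
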